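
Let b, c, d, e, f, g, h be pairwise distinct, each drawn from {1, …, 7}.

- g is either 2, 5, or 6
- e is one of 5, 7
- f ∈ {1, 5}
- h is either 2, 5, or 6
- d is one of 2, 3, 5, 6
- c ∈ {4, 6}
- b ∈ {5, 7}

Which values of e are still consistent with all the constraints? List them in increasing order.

5, 7

The 7 variables together cover exactly {1, 2, 3, 4, 5, 6, 7} — 7 values for 7 variables — and 1 appears only in f's list, so f = 1.
The 6 still-open variables together cover exactly {2, 3, 4, 5, 6, 7} — 6 values for 6 variables — and 3 appears only in d's list, so d = 3.
The 5 still-open variables draw from only 5 values {2, 4, 5, 6, 7}, so each is used; only c can be 4, hence c = 4.
b and e between them cover only {5, 7} — a naked pair. Remove those values from g, h.
No further eliminations apply; e can still be any of 5, 7.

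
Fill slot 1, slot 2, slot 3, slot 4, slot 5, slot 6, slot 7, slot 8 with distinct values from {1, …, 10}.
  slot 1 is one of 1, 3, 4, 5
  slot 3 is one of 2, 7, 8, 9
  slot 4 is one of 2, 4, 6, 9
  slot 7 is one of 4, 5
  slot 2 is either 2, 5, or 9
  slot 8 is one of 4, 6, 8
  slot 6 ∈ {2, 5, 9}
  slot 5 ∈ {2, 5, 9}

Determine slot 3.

7

The 3 variables slot 2, slot 5, slot 6 are confined to {2, 5, 9}, which locks those values in; drop them from slot 1, slot 3, slot 4, slot 7.
That leaves slot 7 = 4. Strike 4 from slot 1, slot 4, slot 8.
slot 4 must be 6 (only option left). Strike 6 from slot 8.
slot 8 has just one choice, so slot 8 = 8. Remove 8 from slot 3.
So slot 3 = 7.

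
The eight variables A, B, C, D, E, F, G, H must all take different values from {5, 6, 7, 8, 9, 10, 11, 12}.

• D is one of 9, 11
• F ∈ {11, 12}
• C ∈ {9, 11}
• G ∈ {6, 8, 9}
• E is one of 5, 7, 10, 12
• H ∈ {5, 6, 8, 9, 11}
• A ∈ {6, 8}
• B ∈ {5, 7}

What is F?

12

Among the 8 variables, 10 fits only E (and all 8 values in {5, 6, 7, 8, 9, 10, 11, 12} must be used), so E = 10.
Among the 7 still-open variables, 7 fits only B (and all 7 values in {5, 6, 7, 8, 9, 11, 12} must be used), so B = 7.
The 6 still-open variables together cover exactly {5, 6, 8, 9, 11, 12} — 6 values for 6 variables — and 5 appears only in H's list, so H = 5.
The 5 still-open variables together cover exactly {6, 8, 9, 11, 12} — 5 values for 5 variables — and 12 appears only in F's list, so F = 12.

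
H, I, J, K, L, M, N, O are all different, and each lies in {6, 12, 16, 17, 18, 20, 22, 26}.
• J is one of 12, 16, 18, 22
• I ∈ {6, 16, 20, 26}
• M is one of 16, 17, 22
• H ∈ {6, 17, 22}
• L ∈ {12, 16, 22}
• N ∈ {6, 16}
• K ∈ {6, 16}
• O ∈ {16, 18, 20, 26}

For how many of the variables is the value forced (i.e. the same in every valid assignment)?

2

K and N share exactly the 2 values {6, 16}; by pigeonhole those values go to them, so strike 6, 16 from H, I, J, L, M, O.
H and M share exactly the 2 values {17, 22}; by pigeonhole those values go to them, so strike 17, 22 from J, L.
That leaves L = 12. Eliminate 12 elsewhere: J.
J must be 18 (only option left). Strike 18 from O.
Determined: J=18, L=12. The other variables each still have more than one consistent value. That makes 2.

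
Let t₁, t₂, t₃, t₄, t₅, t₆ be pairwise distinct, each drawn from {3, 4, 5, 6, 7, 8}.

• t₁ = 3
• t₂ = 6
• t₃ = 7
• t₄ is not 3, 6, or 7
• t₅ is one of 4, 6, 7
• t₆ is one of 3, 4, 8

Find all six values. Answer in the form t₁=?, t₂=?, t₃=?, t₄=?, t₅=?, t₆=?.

t₁=3, t₂=6, t₃=7, t₄=5, t₅=4, t₆=8

t₁'s domain is down to {3}, so t₁ = 3. Eliminate 3 elsewhere: t₆.
t₂ must be 6 (only option left). Eliminate 6 elsewhere: t₅.
That leaves t₃ = 7. So t₅ can't be 7.
t₅ must be 4 (only option left). Remove 4 from t₄, t₆.
t₆ has just one choice, so t₆ = 8. Strike 8 from t₄.
t₄ must be 5 (only option left).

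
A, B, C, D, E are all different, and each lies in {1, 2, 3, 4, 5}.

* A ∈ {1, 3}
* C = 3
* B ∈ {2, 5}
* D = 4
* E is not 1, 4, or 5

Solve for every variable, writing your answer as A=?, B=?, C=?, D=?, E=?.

A=1, B=5, C=3, D=4, E=2

C's domain is down to {3}, so C = 3. Eliminate 3 elsewhere: A, E.
D must be 4 (only option left).
E's domain is down to {2}, so E = 2. Remove 2 from B.
A's domain is down to {1}, so A = 1.
That leaves B = 5.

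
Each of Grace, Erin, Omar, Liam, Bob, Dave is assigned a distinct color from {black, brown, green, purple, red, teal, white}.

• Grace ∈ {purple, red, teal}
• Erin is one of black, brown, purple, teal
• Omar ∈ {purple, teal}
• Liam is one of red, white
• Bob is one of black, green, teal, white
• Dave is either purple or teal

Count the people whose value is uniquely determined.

2

Omar and Dave share exactly the 2 values {purple, teal}; by pigeonhole those values go to them, so strike purple, teal from Grace, Erin, Bob.
Grace's domain is down to {red}, so Grace = red. Strike red from Liam.
Liam's domain is down to {white}, so Liam = white. Strike white from Bob.
Determined: Grace=red, Liam=white. The other people each still have more than one consistent value. That makes 2.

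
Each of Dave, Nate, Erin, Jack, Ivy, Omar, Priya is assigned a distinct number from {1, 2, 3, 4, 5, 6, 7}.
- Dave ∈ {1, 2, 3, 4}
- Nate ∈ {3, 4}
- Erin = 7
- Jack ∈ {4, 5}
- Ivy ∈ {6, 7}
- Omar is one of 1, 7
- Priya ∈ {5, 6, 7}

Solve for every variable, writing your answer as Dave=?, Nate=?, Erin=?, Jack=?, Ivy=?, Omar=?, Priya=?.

Dave=2, Nate=3, Erin=7, Jack=4, Ivy=6, Omar=1, Priya=5

Erin must be 7 (only option left). So Ivy, Omar, Priya can't be 7.
Ivy's domain is down to {6}, so Ivy = 6. Eliminate 6 elsewhere: Priya.
Omar must be 1 (only option left). Eliminate 1 elsewhere: Dave.
Priya has just one choice, so Priya = 5. Strike 5 from Jack.
Jack's domain is down to {4}, so Jack = 4. Remove 4 from Dave, Nate.
Nate's domain is down to {3}, so Nate = 3. Eliminate 3 elsewhere: Dave.
Dave's domain is down to {2}, so Dave = 2.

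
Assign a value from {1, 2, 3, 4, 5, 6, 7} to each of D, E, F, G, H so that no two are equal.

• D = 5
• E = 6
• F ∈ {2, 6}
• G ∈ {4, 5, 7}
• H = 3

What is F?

2

D has just one choice, so D = 5. Eliminate 5 elsewhere: G.
E must be 6 (only option left). Remove 6 from F.
So F = 2.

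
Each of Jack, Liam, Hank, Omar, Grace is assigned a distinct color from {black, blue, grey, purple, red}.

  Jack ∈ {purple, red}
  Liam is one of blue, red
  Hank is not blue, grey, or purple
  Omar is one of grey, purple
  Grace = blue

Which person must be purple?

Grace must be blue (only option left). Remove blue from Liam.
Liam has just one choice, so Liam = red. Eliminate red elsewhere: Jack, Hank.
So purple goes to Jack.

Jack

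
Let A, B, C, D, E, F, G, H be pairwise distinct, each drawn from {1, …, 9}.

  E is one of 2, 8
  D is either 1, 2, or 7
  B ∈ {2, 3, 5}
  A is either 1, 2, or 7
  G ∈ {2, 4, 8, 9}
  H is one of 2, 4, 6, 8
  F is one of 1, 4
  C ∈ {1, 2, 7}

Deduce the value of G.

9

A, C, D share exactly the 3 values {1, 2, 7}; by pigeonhole those values go to them, so strike 1, 2, 7 from B, E, F, G, H.
That leaves E = 8. Strike 8 from G, H.
That leaves F = 4. Remove 4 from G, H.
So G = 9.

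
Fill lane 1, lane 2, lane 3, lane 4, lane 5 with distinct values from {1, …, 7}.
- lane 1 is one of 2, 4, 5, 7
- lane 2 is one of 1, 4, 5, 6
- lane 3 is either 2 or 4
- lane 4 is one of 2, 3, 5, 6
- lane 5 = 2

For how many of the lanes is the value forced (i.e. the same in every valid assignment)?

lane 5 must be 2 (only option left). Eliminate 2 elsewhere: lane 1, lane 3, lane 4.
lane 3 must be 4 (only option left). Strike 4 from lane 1, lane 2.
Determined: lane 3=4, lane 5=2. The other lanes each still have more than one consistent value. That makes 2.

2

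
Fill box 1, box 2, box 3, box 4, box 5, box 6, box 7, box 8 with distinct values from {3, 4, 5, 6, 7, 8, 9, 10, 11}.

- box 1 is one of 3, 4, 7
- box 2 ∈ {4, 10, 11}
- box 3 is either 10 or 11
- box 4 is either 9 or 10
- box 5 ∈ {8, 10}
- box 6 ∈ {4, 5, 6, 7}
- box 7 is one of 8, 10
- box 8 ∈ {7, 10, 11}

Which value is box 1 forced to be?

3

The 2 variables box 5 and box 7 are confined to {8, 10}, which locks those values in; drop them from box 2, box 3, box 4, box 8.
box 3's domain is down to {11}, so box 3 = 11. So box 2, box 8 can't be 11.
box 4's domain is down to {9}, so box 4 = 9.
box 8 must be 7 (only option left). Eliminate 7 elsewhere: box 1, box 6.
box 2 must be 4 (only option left). Remove 4 from box 1, box 6.
So box 1 = 3.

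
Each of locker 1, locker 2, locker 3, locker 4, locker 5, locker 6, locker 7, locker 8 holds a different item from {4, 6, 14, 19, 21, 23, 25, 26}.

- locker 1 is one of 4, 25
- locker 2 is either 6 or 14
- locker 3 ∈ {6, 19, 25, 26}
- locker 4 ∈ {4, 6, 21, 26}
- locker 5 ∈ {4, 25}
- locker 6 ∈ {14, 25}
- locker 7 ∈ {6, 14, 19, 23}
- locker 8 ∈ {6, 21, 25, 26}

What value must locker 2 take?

6

Among the 8 variables, 23 fits only locker 7 (and all 8 values in {4, 6, 14, 19, 21, 23, 25, 26} must be used), so locker 7 = 23.
The 7 still-open variables together cover exactly {4, 6, 14, 19, 21, 25, 26} — 7 values for 7 variables — and 19 appears only in locker 3's list, so locker 3 = 19.
locker 1 and locker 5 between them cover only {4, 25} — a naked pair. Remove those values from locker 4, locker 6, locker 8.
locker 6 must be 14 (only option left). Eliminate 14 elsewhere: locker 2.
So locker 2 = 6.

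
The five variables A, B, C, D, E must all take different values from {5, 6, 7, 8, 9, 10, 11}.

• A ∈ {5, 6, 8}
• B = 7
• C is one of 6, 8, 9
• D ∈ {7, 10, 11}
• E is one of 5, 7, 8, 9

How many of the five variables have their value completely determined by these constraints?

1

B's domain is down to {7}, so B = 7. Remove 7 from D, E.
Determined: B=7. The other variables each still have more than one consistent value. That makes 1.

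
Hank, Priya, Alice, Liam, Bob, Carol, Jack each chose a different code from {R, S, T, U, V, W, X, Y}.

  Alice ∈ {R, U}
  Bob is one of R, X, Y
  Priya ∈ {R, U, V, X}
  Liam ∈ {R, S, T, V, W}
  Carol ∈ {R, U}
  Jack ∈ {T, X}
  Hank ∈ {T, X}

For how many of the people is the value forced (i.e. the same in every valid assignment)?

2

Hank and Jack between them cover only {T, X} — a naked pair. Remove those values from Priya, Liam, Bob.
The 2 variables Alice and Carol are confined to {R, U}, which locks those values in; drop them from Priya, Liam, Bob.
Priya must be V (only option left). Eliminate V elsewhere: Liam.
Bob must be Y (only option left).
Determined: Priya=V, Bob=Y. The other people each still have more than one consistent value. That makes 2.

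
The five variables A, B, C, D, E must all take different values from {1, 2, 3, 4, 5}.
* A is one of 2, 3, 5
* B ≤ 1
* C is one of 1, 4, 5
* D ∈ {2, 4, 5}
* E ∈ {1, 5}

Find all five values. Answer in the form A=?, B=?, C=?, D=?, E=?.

A=3, B=1, C=4, D=2, E=5

B's domain is down to {1}, so B = 1. Strike 1 from C, E.
E has just one choice, so E = 5. So A, C, D can't be 5.
C's domain is down to {4}, so C = 4. Eliminate 4 elsewhere: D.
D must be 2 (only option left). Strike 2 from A.
A must be 3 (only option left).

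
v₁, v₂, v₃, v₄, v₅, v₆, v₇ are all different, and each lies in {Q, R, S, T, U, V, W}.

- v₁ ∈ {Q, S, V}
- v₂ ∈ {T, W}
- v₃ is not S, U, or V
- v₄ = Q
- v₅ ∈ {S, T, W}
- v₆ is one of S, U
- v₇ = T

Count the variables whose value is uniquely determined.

v₄ must be Q (only option left). Strike Q from v₁, v₃.
That leaves v₇ = T. Remove T from v₂, v₃, v₅.
That leaves v₂ = W. Remove W from v₃, v₅.
v₃ must be R (only option left).
v₅ has just one choice, so v₅ = S. Strike S from v₁, v₆.
v₆ must be U (only option left).
v₁ has just one choice, so v₁ = V.
Every variable is fixed: v₁=V, v₂=W, v₃=R, v₄=Q, v₅=S, v₆=U, v₇=T. That makes 7.

7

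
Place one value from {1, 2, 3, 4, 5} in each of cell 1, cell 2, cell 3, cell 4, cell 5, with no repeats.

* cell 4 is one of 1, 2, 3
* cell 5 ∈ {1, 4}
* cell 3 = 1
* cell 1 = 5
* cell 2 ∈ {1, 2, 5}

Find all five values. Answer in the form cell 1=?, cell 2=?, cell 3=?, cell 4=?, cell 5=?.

cell 1=5, cell 2=2, cell 3=1, cell 4=3, cell 5=4

cell 1's domain is down to {5}, so cell 1 = 5. So cell 2 can't be 5.
cell 3 must be 1 (only option left). So cell 2, cell 4, cell 5 can't be 1.
That leaves cell 5 = 4.
cell 2 must be 2 (only option left). Remove 2 from cell 4.
cell 4's domain is down to {3}, so cell 4 = 3.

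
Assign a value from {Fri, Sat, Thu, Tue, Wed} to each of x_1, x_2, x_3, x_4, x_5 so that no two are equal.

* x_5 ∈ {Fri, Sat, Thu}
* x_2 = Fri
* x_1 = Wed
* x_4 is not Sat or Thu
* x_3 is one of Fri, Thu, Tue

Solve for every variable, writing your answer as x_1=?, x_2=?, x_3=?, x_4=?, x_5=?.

x_1's domain is down to {Wed}, so x_1 = Wed. So x_4 can't be Wed.
x_2's domain is down to {Fri}, so x_2 = Fri. Remove Fri from x_3, x_4, x_5.
x_4 must be Tue (only option left). Strike Tue from x_3.
x_3's domain is down to {Thu}, so x_3 = Thu. Remove Thu from x_5.
That leaves x_5 = Sat.

x_1=Wed, x_2=Fri, x_3=Thu, x_4=Tue, x_5=Sat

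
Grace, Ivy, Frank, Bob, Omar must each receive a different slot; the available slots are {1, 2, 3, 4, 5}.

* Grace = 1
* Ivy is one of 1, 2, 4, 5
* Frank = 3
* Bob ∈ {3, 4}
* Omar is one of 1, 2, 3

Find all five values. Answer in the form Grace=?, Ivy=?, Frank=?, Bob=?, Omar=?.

Grace=1, Ivy=5, Frank=3, Bob=4, Omar=2

Grace must be 1 (only option left). Eliminate 1 elsewhere: Ivy, Omar.
That leaves Frank = 3. Remove 3 from Bob, Omar.
Bob has just one choice, so Bob = 4. So Ivy can't be 4.
Omar's domain is down to {2}, so Omar = 2. Remove 2 from Ivy.
Ivy's domain is down to {5}, so Ivy = 5.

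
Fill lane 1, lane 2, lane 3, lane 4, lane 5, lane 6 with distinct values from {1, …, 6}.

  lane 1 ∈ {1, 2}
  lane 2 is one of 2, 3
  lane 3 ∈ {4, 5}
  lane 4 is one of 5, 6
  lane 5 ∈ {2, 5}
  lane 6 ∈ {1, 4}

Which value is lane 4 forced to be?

Among the 6 variables, 3 fits only lane 2 (and all 6 values in {1, 2, 3, 4, 5, 6} must be used), so lane 2 = 3.
The 5 still-open variables together cover exactly {1, 2, 4, 5, 6} — 5 values for 5 variables — and 6 appears only in lane 4's list, so lane 4 = 6.

6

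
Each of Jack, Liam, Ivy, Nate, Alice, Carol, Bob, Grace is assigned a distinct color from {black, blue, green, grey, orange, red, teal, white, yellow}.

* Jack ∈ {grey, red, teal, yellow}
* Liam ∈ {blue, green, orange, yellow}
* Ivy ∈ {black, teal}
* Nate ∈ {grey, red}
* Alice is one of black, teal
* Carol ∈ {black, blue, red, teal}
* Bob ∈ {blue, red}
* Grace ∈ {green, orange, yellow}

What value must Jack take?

yellow

The 2 variables Ivy and Alice are confined to {black, teal}, which locks those values in; drop them from Jack, Carol.
Carol and Bob share exactly the 2 values {blue, red}; by pigeonhole those values go to them, so strike blue, red from Jack, Liam, Nate.
Nate must be grey (only option left). Remove grey from Jack.
So Jack = yellow.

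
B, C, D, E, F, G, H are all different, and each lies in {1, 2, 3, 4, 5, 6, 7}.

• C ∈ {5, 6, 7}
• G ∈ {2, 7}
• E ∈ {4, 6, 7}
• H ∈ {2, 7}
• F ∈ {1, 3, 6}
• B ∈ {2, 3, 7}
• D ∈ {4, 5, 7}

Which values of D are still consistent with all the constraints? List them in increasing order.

4, 5

The 7 variables together cover exactly {1, 2, 3, 4, 5, 6, 7} — 7 values for 7 variables — and 1 appears only in F's list, so F = 1.
The 6 still-open variables draw from only 6 values {2, 3, 4, 5, 6, 7}, so each is used; only B can be 3, hence B = 3.
G and H between them cover only {2, 7} — a naked pair. Remove those values from C, D, E.
No further eliminations apply; D can still be any of 4, 5.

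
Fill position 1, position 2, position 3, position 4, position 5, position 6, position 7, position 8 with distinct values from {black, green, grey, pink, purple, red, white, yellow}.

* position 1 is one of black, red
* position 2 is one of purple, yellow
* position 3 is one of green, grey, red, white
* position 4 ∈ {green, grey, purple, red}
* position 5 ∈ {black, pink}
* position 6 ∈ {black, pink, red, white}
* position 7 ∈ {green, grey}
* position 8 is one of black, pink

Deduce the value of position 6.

white

The 8 variables together cover exactly {black, green, grey, pink, purple, red, white, yellow} — 8 values for 8 variables — and yellow appears only in position 2's list, so position 2 = yellow.
The 7 still-open variables draw from only 7 values {black, green, grey, pink, purple, red, white}, so each is used; only position 4 can be purple, hence position 4 = purple.
The 2 variables position 5 and position 8 are confined to {black, pink}, which locks those values in; drop them from position 1, position 6.
position 1 has just one choice, so position 1 = red. Eliminate red elsewhere: position 3, position 6.
So position 6 = white.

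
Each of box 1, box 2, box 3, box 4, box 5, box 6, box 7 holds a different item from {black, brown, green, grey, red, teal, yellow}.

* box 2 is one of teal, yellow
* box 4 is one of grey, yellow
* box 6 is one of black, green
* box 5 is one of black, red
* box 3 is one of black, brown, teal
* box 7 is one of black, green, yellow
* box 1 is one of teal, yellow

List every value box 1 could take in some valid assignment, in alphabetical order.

The 7 variables draw from only 7 values {black, brown, green, grey, red, teal, yellow}, so each is used; only box 3 can be brown, hence box 3 = brown.
Among the 6 still-open variables, grey fits only box 4 (and all 6 values in {black, green, grey, red, teal, yellow} must be used), so box 4 = grey.
The 5 still-open variables draw from only 5 values {black, green, red, teal, yellow}, so each is used; only box 5 can be red, hence box 5 = red.
The 2 variables box 1 and box 2 are confined to {teal, yellow}, which locks those values in; drop them from box 7.
No further eliminations apply; box 1 can still be any of teal, yellow.

teal, yellow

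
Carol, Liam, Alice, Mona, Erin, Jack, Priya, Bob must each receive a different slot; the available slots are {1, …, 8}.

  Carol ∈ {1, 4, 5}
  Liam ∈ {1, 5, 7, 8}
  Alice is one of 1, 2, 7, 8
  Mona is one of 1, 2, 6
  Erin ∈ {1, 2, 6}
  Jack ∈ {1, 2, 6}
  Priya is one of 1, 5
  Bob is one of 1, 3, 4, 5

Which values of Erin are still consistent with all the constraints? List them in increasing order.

Among the 8 variables, 3 fits only Bob (and all 8 values in {1, 2, 3, 4, 5, 6, 7, 8} must be used), so Bob = 3.
The 7 still-open variables together cover exactly {1, 2, 4, 5, 6, 7, 8} — 7 values for 7 variables — and 4 appears only in Carol's list, so Carol = 4.
The 3 variables Mona, Erin, Jack are confined to {1, 2, 6}, which locks those values in; drop them from Liam, Alice, Priya.
Priya's domain is down to {5}, so Priya = 5. Remove 5 from Liam.
No further eliminations apply; Erin can still be any of 1, 2, 6.

1, 2, 6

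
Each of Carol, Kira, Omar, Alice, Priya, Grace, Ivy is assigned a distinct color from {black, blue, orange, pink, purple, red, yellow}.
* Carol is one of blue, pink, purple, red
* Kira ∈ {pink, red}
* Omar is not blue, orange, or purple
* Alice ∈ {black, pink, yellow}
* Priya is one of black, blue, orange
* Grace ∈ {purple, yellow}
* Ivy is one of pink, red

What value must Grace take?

purple

The 7 variables draw from only 7 values {black, blue, orange, pink, purple, red, yellow}, so each is used; only Priya can be orange, hence Priya = orange.
Among the 6 still-open variables, blue fits only Carol (and all 6 values in {black, blue, pink, purple, red, yellow} must be used), so Carol = blue.
Among the 5 still-open variables, purple fits only Grace (and all 5 values in {black, pink, purple, red, yellow} must be used), so Grace = purple.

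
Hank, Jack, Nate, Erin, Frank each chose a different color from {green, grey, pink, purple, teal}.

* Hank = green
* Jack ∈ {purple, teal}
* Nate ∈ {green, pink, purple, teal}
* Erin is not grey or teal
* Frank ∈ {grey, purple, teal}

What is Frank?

Hank's domain is down to {green}, so Hank = green. Eliminate green elsewhere: Nate, Erin.
Among the 4 still-open variables, grey fits only Frank (and all 4 values in {grey, pink, purple, teal} must be used), so Frank = grey.

grey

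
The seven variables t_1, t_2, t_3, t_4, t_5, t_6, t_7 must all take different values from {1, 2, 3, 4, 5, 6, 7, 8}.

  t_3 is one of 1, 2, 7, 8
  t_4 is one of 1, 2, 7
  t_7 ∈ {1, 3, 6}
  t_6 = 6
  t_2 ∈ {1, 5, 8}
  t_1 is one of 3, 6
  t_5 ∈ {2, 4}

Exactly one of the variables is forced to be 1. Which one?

t_7

t_6 has just one choice, so t_6 = 6. Remove 6 from t_1, t_7.
t_1's domain is down to {3}, so t_1 = 3. Strike 3 from t_7.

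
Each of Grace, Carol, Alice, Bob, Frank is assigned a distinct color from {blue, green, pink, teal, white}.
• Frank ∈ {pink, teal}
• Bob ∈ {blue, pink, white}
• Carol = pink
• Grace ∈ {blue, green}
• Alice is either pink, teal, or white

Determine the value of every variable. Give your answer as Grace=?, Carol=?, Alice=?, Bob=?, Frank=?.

Carol must be pink (only option left). Eliminate pink elsewhere: Alice, Bob, Frank.
Frank must be teal (only option left). Eliminate teal elsewhere: Alice.
That leaves Alice = white. Remove white from Bob.
Bob has just one choice, so Bob = blue. Strike blue from Grace.
Grace must be green (only option left).

Grace=green, Carol=pink, Alice=white, Bob=blue, Frank=teal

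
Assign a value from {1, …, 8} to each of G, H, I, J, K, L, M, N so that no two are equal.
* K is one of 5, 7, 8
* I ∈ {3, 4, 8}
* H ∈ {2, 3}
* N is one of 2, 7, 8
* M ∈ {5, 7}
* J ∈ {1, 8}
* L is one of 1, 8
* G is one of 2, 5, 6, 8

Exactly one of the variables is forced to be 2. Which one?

Among the 8 variables, 4 fits only I (and all 8 values in {1, 2, 3, 4, 5, 6, 7, 8} must be used), so I = 4.
The 7 still-open variables draw from only 7 values {1, 2, 3, 5, 6, 7, 8}, so each is used; only H can be 3, hence H = 3.
The 6 still-open variables together cover exactly {1, 2, 5, 6, 7, 8} — 6 values for 6 variables — and 6 appears only in G's list, so G = 6.
The 5 still-open variables draw from only 5 values {1, 2, 5, 7, 8}, so each is used; only N can be 2, hence N = 2.

N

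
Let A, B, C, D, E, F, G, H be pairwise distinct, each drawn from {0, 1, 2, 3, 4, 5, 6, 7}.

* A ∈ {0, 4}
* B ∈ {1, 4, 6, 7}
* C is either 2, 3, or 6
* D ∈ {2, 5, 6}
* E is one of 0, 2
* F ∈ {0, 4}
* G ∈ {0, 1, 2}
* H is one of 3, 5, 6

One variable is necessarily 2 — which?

E

The 8 variables draw from only 8 values {0, 1, 2, 3, 4, 5, 6, 7}, so each is used; only B can be 7, hence B = 7.
The 7 still-open variables together cover exactly {0, 1, 2, 3, 4, 5, 6} — 7 values for 7 variables — and 1 appears only in G's list, so G = 1.
The 2 variables A and F are confined to {0, 4}, which locks those values in; drop them from E.
So 2 goes to E.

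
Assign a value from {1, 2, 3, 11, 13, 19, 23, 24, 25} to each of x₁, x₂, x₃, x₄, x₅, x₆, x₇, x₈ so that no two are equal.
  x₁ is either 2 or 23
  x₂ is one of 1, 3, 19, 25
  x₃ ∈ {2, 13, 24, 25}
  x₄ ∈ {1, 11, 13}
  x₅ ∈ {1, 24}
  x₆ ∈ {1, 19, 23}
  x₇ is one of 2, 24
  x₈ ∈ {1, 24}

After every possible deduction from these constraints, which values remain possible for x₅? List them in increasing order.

x₅ and x₈ share exactly the 2 values {1, 24}; by pigeonhole those values go to them, so strike 1, 24 from x₂, x₃, x₄, x₆, x₇.
That leaves x₇ = 2. Remove 2 from x₁, x₃.
x₁ has just one choice, so x₁ = 23. Remove 23 from x₆.
x₆ has just one choice, so x₆ = 19. Remove 19 from x₂.
No further eliminations apply; x₅ can still be any of 1, 24.

1, 24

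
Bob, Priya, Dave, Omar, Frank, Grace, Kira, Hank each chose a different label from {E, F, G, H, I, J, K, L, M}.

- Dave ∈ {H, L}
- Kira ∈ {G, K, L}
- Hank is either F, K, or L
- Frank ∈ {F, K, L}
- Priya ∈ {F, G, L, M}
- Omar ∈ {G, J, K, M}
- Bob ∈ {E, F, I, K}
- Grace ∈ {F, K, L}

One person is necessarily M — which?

Priya

Frank, Grace, Hank share exactly the 3 values {F, K, L}; by pigeonhole those values go to them, so strike F, K, L from Bob, Priya, Dave, Omar, Kira.
That leaves Dave = H.
Kira has just one choice, so Kira = G. Remove G from Priya, Omar.
So M goes to Priya.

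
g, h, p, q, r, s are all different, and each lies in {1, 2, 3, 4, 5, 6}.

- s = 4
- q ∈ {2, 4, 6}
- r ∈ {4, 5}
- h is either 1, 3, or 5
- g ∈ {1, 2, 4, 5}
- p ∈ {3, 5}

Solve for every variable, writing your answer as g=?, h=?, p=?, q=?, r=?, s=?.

s's domain is down to {4}, so s = 4. So g, q, r can't be 4.
r must be 5 (only option left). Eliminate 5 elsewhere: g, h, p.
p's domain is down to {3}, so p = 3. Strike 3 from h.
h has just one choice, so h = 1. So g can't be 1.
That leaves g = 2. Eliminate 2 elsewhere: q.
That leaves q = 6.

g=2, h=1, p=3, q=6, r=5, s=4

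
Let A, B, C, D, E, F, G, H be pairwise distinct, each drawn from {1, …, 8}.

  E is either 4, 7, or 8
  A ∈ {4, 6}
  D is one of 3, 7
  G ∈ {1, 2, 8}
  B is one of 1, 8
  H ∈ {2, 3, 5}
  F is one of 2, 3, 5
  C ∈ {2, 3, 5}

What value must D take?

7

Among the 8 variables, 6 fits only A (and all 8 values in {1, 2, 3, 4, 5, 6, 7, 8} must be used), so A = 6.
The 7 still-open variables together cover exactly {1, 2, 3, 4, 5, 7, 8} — 7 values for 7 variables — and 4 appears only in E's list, so E = 4.
Among the 6 still-open variables, 7 fits only D (and all 6 values in {1, 2, 3, 5, 7, 8} must be used), so D = 7.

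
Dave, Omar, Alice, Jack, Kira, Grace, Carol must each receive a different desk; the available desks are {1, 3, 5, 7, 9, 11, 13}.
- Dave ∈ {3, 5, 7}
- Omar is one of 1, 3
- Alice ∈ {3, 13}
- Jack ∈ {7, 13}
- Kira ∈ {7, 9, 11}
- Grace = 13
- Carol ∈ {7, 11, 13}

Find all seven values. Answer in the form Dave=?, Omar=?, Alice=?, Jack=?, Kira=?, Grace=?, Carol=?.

Grace has just one choice, so Grace = 13. Eliminate 13 elsewhere: Alice, Jack, Carol.
Alice's domain is down to {3}, so Alice = 3. Eliminate 3 elsewhere: Dave, Omar.
Jack's domain is down to {7}, so Jack = 7. Strike 7 from Dave, Kira, Carol.
That leaves Carol = 11. Strike 11 from Kira.
Dave has just one choice, so Dave = 5.
Omar has just one choice, so Omar = 1.
That leaves Kira = 9.

Dave=5, Omar=1, Alice=3, Jack=7, Kira=9, Grace=13, Carol=11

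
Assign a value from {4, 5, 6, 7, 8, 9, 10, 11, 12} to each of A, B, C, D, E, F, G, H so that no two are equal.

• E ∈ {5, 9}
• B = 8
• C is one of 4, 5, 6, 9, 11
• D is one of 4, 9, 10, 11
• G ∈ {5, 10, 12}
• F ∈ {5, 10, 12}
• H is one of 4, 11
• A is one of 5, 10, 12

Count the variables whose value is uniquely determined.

B's domain is down to {8}, so B = 8.
The 7 still-open variables draw from only 7 values {4, 5, 6, 9, 10, 11, 12}, so each is used; only C can be 6, hence C = 6.
A, F, G share exactly the 3 values {5, 10, 12}; by pigeonhole those values go to them, so strike 5, 10, 12 from D, E.
E has just one choice, so E = 9. So D can't be 9.
Determined: B=8, C=6, E=9. The other variables each still have more than one consistent value. That makes 3.

3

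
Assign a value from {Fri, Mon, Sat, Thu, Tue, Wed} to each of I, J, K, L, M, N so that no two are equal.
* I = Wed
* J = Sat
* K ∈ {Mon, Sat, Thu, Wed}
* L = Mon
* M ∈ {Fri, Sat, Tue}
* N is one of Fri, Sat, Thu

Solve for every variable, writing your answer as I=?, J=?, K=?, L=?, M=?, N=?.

I=Wed, J=Sat, K=Thu, L=Mon, M=Tue, N=Fri

I's domain is down to {Wed}, so I = Wed. Strike Wed from K.
That leaves J = Sat. Strike Sat from K, M, N.
L must be Mon (only option left). So K can't be Mon.
That leaves K = Thu. Strike Thu from N.
N has just one choice, so N = Fri. So M can't be Fri.
M's domain is down to {Tue}, so M = Tue.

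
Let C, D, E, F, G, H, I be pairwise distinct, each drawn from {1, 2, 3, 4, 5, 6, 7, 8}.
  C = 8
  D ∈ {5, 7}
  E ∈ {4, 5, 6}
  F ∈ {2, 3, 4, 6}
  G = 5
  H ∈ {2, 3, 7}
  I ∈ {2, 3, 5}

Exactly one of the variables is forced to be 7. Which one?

D

C must be 8 (only option left).
G has just one choice, so G = 5. Eliminate 5 elsewhere: D, E, I.
So 7 goes to D.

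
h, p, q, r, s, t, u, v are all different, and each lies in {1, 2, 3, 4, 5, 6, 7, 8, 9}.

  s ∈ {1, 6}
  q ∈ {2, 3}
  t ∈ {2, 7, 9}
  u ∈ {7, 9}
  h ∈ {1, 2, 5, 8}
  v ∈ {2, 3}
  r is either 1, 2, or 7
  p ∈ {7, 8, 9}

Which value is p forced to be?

8

Among the 8 variables, 5 fits only h (and all 8 values in {1, 2, 3, 5, 6, 7, 8, 9} must be used), so h = 5.
Among the 7 still-open variables, 6 fits only s (and all 7 values in {1, 2, 3, 6, 7, 8, 9} must be used), so s = 6.
The 6 still-open variables together cover exactly {1, 2, 3, 7, 8, 9} — 6 values for 6 variables — and 1 appears only in r's list, so r = 1.
The 5 still-open variables together cover exactly {2, 3, 7, 8, 9} — 5 values for 5 variables — and 8 appears only in p's list, so p = 8.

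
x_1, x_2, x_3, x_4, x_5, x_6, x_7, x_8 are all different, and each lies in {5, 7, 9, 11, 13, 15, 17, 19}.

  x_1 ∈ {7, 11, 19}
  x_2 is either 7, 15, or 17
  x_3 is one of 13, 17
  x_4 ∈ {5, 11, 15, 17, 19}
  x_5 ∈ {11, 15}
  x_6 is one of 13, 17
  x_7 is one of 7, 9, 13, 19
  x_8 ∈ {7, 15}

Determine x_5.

11

Among the 8 variables, 5 fits only x_4 (and all 8 values in {5, 7, 9, 11, 13, 15, 17, 19} must be used), so x_4 = 5.
The 7 still-open variables draw from only 7 values {7, 9, 11, 13, 15, 17, 19}, so each is used; only x_7 can be 9, hence x_7 = 9.
The 6 still-open variables together cover exactly {7, 11, 13, 15, 17, 19} — 6 values for 6 variables — and 19 appears only in x_1's list, so x_1 = 19.
Among the 5 still-open variables, 11 fits only x_5 (and all 5 values in {7, 11, 13, 15, 17} must be used), so x_5 = 11.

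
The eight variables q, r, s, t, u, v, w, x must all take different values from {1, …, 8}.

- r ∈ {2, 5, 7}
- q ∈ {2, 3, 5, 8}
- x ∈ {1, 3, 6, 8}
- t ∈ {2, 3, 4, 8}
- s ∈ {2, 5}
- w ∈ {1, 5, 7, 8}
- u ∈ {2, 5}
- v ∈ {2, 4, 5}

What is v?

4

The 8 variables together cover exactly {1, 2, 3, 4, 5, 6, 7, 8} — 8 values for 8 variables — and 6 appears only in x's list, so x = 6.
The 7 still-open variables together cover exactly {1, 2, 3, 4, 5, 7, 8} — 7 values for 7 variables — and 1 appears only in w's list, so w = 1.
The 6 still-open variables draw from only 6 values {2, 3, 4, 5, 7, 8}, so each is used; only r can be 7, hence r = 7.
s and u share exactly the 2 values {2, 5}; by pigeonhole those values go to them, so strike 2, 5 from q, t, v.
So v = 4.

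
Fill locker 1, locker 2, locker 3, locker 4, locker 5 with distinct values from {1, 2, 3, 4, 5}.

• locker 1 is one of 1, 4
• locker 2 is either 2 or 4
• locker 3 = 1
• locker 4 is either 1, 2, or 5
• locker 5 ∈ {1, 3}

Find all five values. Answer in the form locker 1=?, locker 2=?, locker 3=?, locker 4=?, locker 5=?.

locker 3 has just one choice, so locker 3 = 1. Strike 1 from locker 1, locker 4, locker 5.
locker 5 must be 3 (only option left).
locker 1's domain is down to {4}, so locker 1 = 4. Strike 4 from locker 2.
That leaves locker 2 = 2. Strike 2 from locker 4.
locker 4 has just one choice, so locker 4 = 5.

locker 1=4, locker 2=2, locker 3=1, locker 4=5, locker 5=3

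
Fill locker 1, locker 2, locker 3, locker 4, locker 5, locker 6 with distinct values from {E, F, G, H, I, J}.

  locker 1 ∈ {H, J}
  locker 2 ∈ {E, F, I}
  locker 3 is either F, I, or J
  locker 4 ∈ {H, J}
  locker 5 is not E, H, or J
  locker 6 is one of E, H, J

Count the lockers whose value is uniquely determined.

2

The 6 variables draw from only 6 values {E, F, G, H, I, J}, so each is used; only locker 5 can be G, hence locker 5 = G.
locker 1 and locker 4 between them cover only {H, J} — a naked pair. Remove those values from locker 3, locker 6.
locker 6 must be E (only option left). So locker 2 can't be E.
Determined: locker 5=G, locker 6=E. The other lockers each still have more than one consistent value. That makes 2.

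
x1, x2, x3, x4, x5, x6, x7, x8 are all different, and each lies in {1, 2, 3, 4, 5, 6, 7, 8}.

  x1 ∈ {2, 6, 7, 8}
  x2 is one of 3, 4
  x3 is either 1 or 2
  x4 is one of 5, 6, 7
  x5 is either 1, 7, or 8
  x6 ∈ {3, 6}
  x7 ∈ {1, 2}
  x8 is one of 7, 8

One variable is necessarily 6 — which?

The 8 variables draw from only 8 values {1, 2, 3, 4, 5, 6, 7, 8}, so each is used; only x2 can be 4, hence x2 = 4.
The 7 still-open variables together cover exactly {1, 2, 3, 5, 6, 7, 8} — 7 values for 7 variables — and 3 appears only in x6's list, so x6 = 3.
Among the 6 still-open variables, 5 fits only x4 (and all 6 values in {1, 2, 5, 6, 7, 8} must be used), so x4 = 5.
Among the 5 still-open variables, 6 fits only x1 (and all 5 values in {1, 2, 6, 7, 8} must be used), so x1 = 6.

x1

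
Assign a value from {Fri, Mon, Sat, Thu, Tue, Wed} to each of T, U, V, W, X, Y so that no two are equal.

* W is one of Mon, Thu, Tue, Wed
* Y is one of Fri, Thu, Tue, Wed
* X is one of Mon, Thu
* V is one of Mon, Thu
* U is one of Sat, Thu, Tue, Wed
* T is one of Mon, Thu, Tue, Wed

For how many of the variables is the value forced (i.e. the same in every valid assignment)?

2

Among the 6 variables, Fri fits only Y (and all 6 values in {Fri, Mon, Sat, Thu, Tue, Wed} must be used), so Y = Fri.
The 5 still-open variables draw from only 5 values {Mon, Sat, Thu, Tue, Wed}, so each is used; only U can be Sat, hence U = Sat.
V and X share exactly the 2 values {Mon, Thu}; by pigeonhole those values go to them, so strike Mon, Thu from T, W.
Determined: U=Sat, Y=Fri. The other variables each still have more than one consistent value. That makes 2.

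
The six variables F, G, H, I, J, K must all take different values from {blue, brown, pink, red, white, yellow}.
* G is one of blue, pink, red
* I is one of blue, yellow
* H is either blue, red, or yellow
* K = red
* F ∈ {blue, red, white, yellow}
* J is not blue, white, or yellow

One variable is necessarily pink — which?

G

K's domain is down to {red}, so K = red. So F, G, H, J can't be red.
The 5 still-open variables together cover exactly {blue, brown, pink, white, yellow} — 5 values for 5 variables — and brown appears only in J's list, so J = brown.
The 4 still-open variables together cover exactly {blue, pink, white, yellow} — 4 values for 4 variables — and pink appears only in G's list, so G = pink.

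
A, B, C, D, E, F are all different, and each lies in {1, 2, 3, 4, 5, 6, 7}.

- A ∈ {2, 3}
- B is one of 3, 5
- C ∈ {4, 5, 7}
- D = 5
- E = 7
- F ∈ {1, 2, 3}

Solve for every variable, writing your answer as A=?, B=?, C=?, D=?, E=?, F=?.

A=2, B=3, C=4, D=5, E=7, F=1

D's domain is down to {5}, so D = 5. So B, C can't be 5.
That leaves E = 7. So C can't be 7.
That leaves B = 3. Remove 3 from A, F.
C must be 4 (only option left).
A must be 2 (only option left). Eliminate 2 elsewhere: F.
That leaves F = 1.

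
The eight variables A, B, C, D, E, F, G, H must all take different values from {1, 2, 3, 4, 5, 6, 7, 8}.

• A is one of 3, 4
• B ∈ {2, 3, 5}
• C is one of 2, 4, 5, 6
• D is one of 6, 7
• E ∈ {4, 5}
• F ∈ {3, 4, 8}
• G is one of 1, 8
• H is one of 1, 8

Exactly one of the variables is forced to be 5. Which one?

The 8 variables draw from only 8 values {1, 2, 3, 4, 5, 6, 7, 8}, so each is used; only D can be 7, hence D = 7.
The 7 still-open variables together cover exactly {1, 2, 3, 4, 5, 6, 8} — 7 values for 7 variables — and 6 appears only in C's list, so C = 6.
The 6 still-open variables together cover exactly {1, 2, 3, 4, 5, 8} — 6 values for 6 variables — and 2 appears only in B's list, so B = 2.
Among the 5 still-open variables, 5 fits only E (and all 5 values in {1, 3, 4, 5, 8} must be used), so E = 5.

E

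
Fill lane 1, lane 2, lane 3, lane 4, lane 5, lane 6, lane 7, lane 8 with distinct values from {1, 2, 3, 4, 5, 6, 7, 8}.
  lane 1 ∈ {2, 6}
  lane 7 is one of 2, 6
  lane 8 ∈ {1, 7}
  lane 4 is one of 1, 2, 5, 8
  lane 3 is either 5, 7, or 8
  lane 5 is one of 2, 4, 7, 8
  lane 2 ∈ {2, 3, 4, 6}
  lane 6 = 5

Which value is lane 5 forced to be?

4

lane 6's domain is down to {5}, so lane 6 = 5. So lane 3, lane 4 can't be 5.
Among the 7 still-open variables, 3 fits only lane 2 (and all 7 values in {1, 2, 3, 4, 6, 7, 8} must be used), so lane 2 = 3.
The 6 still-open variables draw from only 6 values {1, 2, 4, 6, 7, 8}, so each is used; only lane 5 can be 4, hence lane 5 = 4.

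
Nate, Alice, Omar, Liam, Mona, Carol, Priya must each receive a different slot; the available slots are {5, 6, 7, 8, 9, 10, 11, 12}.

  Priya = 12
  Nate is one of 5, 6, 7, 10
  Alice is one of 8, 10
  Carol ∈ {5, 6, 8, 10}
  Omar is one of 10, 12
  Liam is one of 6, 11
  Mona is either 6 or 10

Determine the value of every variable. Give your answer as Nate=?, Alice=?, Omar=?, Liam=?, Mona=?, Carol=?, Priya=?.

Nate=7, Alice=8, Omar=10, Liam=11, Mona=6, Carol=5, Priya=12

Priya has just one choice, so Priya = 12. Remove 12 from Omar.
Omar must be 10 (only option left). Remove 10 from Nate, Alice, Mona, Carol.
Mona's domain is down to {6}, so Mona = 6. Remove 6 from Nate, Liam, Carol.
Alice has just one choice, so Alice = 8. So Carol can't be 8.
That leaves Liam = 11.
Carol must be 5 (only option left). Remove 5 from Nate.
Nate must be 7 (only option left).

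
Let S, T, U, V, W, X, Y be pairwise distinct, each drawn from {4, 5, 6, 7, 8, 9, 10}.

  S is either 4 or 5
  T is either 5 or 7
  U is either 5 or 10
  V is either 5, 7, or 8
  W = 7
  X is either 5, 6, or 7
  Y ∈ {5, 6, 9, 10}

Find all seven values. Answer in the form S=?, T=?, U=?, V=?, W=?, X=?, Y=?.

S=4, T=5, U=10, V=8, W=7, X=6, Y=9

W's domain is down to {7}, so W = 7. Eliminate 7 elsewhere: T, V, X.
T must be 5 (only option left). So S, U, V, X, Y can't be 5.
U has just one choice, so U = 10. Eliminate 10 elsewhere: Y.
V must be 8 (only option left).
X has just one choice, so X = 6. So Y can't be 6.
Y has just one choice, so Y = 9.
S's domain is down to {4}, so S = 4.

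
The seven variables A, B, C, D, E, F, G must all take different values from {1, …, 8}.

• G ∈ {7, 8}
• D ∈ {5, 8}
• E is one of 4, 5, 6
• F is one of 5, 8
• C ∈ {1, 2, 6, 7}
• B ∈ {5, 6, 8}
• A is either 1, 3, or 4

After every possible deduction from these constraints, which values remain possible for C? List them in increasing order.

1, 2

The 2 variables D and F are confined to {5, 8}, which locks those values in; drop them from B, E, G.
B's domain is down to {6}, so B = 6. Eliminate 6 elsewhere: C, E.
E must be 4 (only option left). Strike 4 from A.
That leaves G = 7. Remove 7 from C.
No further eliminations apply; C can still be any of 1, 2.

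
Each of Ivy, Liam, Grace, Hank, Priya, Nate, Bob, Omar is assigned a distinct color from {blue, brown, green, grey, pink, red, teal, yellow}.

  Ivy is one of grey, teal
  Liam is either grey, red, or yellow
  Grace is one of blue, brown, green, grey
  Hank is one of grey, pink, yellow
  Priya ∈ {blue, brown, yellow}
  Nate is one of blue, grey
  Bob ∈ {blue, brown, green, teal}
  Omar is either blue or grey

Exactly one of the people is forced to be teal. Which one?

Ivy

The 8 variables together cover exactly {blue, brown, green, grey, pink, red, teal, yellow} — 8 values for 8 variables — and pink appears only in Hank's list, so Hank = pink.
Among the 7 still-open variables, red fits only Liam (and all 7 values in {blue, brown, green, grey, red, teal, yellow} must be used), so Liam = red.
The 6 still-open variables draw from only 6 values {blue, brown, green, grey, teal, yellow}, so each is used; only Priya can be yellow, hence Priya = yellow.
Nate and Omar between them cover only {blue, grey} — a naked pair. Remove those values from Ivy, Grace, Bob.
So teal goes to Ivy.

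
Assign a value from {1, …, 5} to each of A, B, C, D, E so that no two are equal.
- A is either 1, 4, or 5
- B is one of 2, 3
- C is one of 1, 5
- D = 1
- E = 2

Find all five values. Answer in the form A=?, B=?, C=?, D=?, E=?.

D must be 1 (only option left). So A, C can't be 1.
E must be 2 (only option left). Strike 2 from B.
B has just one choice, so B = 3.
C has just one choice, so C = 5. So A can't be 5.
A must be 4 (only option left).

A=4, B=3, C=5, D=1, E=2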